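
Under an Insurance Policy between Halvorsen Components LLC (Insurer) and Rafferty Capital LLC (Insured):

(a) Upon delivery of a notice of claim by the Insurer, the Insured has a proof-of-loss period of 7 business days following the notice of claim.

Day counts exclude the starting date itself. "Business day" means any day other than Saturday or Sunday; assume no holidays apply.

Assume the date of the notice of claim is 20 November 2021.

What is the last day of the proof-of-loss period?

30 November 2021

From Saturday, 20 November 2021, 7 business days (Nov 22, Nov 23, Nov 24, Nov 25, Nov 26, Nov 29, Nov 30, skipping weekends) brings us to Tuesday, 30 November 2021, which is the last day of the proof-of-loss period.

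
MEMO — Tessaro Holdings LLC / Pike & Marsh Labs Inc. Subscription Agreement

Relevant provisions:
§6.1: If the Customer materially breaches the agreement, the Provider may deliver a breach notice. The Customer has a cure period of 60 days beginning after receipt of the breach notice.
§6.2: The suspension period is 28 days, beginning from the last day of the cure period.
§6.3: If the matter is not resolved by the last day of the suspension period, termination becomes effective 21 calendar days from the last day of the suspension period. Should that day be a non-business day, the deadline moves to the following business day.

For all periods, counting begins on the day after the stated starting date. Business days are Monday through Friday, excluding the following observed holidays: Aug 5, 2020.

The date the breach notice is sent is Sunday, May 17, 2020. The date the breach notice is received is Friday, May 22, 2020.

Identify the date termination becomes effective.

Sep 8, 2020

The last day of the cure period: 60 calendar days after May 22, 2020 is Jul 21, 2020.
The last day of the suspension period: 28 calendar days after Jul 21, 2020 is Aug 18, 2020.
Adding 21 calendar days to Aug 18, 2020 gives Sep 8, 2020, which is the date termination becomes effective. Sep 8, 2020 is a Tuesday and is not a listed holiday, so no roll-forward applies.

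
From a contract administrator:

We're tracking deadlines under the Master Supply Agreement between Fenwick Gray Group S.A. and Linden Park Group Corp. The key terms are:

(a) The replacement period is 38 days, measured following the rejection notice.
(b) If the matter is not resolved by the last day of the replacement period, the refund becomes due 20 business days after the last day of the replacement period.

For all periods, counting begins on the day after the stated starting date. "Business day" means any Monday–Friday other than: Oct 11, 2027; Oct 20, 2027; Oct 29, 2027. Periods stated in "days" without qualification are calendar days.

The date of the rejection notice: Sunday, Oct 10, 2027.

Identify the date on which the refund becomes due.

The last day of the replacement period: 38 calendar days after Oct 10, 2027 is Nov 17, 2027.
The date on which the refund becomes due: counting 20 business days from Wednesday, Nov 17, 2027 (Nov 18, Nov 19, Nov 22, Nov 23, …, Dec 13, Dec 14, Dec 15, skipping weekends) reaches Wednesday, Dec 15, 2027.

Dec 15, 2027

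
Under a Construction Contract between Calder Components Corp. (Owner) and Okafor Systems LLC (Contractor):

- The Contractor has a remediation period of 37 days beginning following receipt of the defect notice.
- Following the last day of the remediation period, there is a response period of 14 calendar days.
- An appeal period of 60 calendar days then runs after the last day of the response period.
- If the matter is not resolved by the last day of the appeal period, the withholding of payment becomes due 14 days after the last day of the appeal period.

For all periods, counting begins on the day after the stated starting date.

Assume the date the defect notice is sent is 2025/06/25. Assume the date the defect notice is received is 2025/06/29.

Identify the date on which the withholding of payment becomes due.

2025/11/01

The last day of the remediation period: 37 calendar days after 2025/06/29 is 2025/08/05.
The last day of the response period: 2025/08/05 + 14 days = 2025/08/19.
The last day of the appeal period: 2025/08/19 + 60 days = 2025/10/18.
The date on which the withholding of payment becomes due: 2025/10/18 + 14 days = 2025/11/01.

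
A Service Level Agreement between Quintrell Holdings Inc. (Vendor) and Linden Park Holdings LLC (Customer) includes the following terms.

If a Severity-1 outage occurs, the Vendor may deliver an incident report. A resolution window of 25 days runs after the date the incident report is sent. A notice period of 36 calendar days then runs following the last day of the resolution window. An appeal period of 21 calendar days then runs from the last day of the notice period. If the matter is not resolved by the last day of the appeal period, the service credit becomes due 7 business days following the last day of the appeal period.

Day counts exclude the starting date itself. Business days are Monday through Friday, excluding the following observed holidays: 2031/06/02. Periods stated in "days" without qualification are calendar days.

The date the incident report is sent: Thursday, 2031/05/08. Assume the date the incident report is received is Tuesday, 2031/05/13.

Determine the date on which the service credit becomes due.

2031/08/07

The last day of the resolution window: 25 calendar days after 2031/05/08 is 2031/06/02.
The last day of the notice period: 36 calendar days after 2031/06/02 is 2031/07/08.
The last day of the appeal period: 21 calendar days after 2031/07/08 is 2031/07/29.
The date on which the service credit becomes due: counting 7 business days from Tuesday, 2031/07/29 (Jul 30, Jul 31, Aug 1, Aug 4, Aug 5, Aug 6, Aug 7, skipping weekends) reaches Thursday, 2031/08/07.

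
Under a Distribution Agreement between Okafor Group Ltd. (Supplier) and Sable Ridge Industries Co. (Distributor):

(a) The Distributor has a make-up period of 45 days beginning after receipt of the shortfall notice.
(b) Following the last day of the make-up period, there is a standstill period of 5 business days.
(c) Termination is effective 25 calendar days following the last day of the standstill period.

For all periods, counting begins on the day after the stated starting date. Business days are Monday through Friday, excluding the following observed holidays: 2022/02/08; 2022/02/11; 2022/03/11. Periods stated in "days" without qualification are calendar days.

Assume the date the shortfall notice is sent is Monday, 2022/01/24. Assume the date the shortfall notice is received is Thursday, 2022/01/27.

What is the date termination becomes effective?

Adding 45 calendar days to 2022/01/27 gives 2022/03/13, which is the last day of the make-up period.
From Sunday, 2022/03/13, 5 business days (Mar 14, Mar 15, Mar 16, Mar 17, Mar 18, skipping weekends) brings us to Friday, 2022/03/18, which is the last day of the standstill period.
The date termination becomes effective: 2022/03/18 + 25 days = 2022/04/12.

2022/04/12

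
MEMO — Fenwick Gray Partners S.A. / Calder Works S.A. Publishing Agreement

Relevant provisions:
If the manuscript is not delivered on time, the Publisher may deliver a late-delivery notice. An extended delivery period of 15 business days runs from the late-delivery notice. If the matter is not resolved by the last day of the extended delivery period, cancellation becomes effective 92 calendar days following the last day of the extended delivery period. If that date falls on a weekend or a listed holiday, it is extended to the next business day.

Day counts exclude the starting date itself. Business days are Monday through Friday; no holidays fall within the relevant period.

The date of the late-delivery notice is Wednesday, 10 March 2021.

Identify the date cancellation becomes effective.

The last day of the extended delivery period: counting 15 business days from Wednesday, 10 March 2021 (Mar 11, Mar 12, Mar 15, Mar 16, …, Mar 29, Mar 30, Mar 31, skipping weekends) reaches Wednesday, 31 March 2021.
The date cancellation becomes effective: 92 calendar days after 31 March 2021 is 1 July 2021. 1 July 2021 is a Thursday, so no roll-forward applies.

1 July 2021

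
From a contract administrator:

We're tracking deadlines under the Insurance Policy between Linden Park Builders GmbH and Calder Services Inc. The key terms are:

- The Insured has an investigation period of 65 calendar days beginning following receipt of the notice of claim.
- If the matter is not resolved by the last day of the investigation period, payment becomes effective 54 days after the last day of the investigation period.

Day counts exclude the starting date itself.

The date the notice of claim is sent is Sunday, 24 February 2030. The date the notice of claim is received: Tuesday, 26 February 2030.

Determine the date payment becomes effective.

25 June 2030

The last day of the investigation period: 65 calendar days after 26 February 2030 is 2 May 2030.
Adding 54 calendar days to 2 May 2030 gives 25 June 2030, which is the date payment becomes effective.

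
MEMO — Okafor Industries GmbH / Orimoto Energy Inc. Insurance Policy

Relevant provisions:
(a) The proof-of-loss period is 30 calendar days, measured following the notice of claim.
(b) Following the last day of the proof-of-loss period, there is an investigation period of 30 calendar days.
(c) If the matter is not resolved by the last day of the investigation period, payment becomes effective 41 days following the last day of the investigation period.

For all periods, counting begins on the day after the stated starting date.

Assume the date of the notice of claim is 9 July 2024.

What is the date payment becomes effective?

18 October 2024

Adding 30 calendar days to 9 July 2024 gives 8 August 2024, which is the last day of the proof-of-loss period.
The last day of the investigation period: 30 calendar days after 8 August 2024 is 7 September 2024.
The date payment becomes effective: 7 September 2024 + 41 days = 18 October 2024.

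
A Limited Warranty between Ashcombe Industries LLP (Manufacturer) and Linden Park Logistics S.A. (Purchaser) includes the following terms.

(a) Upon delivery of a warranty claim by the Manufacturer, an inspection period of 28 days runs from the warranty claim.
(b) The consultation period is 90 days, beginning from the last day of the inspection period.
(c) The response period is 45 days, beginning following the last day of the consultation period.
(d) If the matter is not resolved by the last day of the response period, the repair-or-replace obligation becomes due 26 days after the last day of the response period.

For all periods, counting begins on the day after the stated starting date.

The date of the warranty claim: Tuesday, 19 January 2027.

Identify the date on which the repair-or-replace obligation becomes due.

27 July 2027

The last day of the inspection period: 28 calendar days after 19 January 2027 is 16 February 2027.
The last day of the consultation period: 16 February 2027 + 90 days = 17 May 2027.
The last day of the response period: 45 calendar days after 17 May 2027 is 1 July 2027.
The date on which the repair-or-replace obligation becomes due: 1 July 2027 + 26 days = 27 July 2027.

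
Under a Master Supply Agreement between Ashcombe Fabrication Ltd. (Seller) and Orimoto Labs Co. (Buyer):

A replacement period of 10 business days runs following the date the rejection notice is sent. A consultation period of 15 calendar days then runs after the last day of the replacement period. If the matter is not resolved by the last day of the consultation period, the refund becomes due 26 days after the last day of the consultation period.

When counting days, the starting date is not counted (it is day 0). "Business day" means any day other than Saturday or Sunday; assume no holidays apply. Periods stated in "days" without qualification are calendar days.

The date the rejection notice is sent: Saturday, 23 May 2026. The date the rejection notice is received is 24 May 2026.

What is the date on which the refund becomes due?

The last day of the replacement period: counting 10 business days from Saturday, 23 May 2026 (May 25, May 26, May 27, May 28, May 29, Jun 1, Jun 2, Jun 3, Jun 4, Jun 5, skipping weekends) reaches Friday, 5 June 2026.
The last day of the consultation period: 15 calendar days after 5 June 2026 is 20 June 2026.
The date on which the refund becomes due: 20 June 2026 + 26 days = 16 July 2026.

16 July 2026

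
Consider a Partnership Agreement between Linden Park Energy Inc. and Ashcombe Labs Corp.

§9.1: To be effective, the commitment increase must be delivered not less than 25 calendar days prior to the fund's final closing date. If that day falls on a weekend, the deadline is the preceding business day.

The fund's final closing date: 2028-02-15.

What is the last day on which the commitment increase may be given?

2028-02-15 minus 25 days is 2028-01-21. That is a Friday, so no adjustment is needed.

2028-01-21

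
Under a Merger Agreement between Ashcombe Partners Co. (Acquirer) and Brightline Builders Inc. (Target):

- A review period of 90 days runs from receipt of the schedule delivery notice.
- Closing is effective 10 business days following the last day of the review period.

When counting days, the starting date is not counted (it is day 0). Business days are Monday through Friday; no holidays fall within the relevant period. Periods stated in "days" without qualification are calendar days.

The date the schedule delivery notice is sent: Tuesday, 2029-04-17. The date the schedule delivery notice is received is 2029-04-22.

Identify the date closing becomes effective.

2029-08-03

The last day of the review period: 2029-04-22 + 90 days = 2029-07-21.
From Saturday, 2029-07-21, 10 business days (Jul 23, Jul 24, Jul 25, Jul 26, Jul 27, Jul 30, Jul 31, Aug 1, Aug 2, Aug 3, skipping weekends) brings us to Friday, 2029-08-03, which is the date closing becomes effective.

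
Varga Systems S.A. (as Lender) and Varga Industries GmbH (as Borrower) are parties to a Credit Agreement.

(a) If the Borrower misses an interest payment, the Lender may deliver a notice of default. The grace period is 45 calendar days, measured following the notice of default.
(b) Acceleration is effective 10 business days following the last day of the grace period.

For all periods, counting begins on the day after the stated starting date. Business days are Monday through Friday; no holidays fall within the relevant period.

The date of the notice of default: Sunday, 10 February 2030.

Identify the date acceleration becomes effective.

10 April 2030

The last day of the grace period: 45 calendar days after 10 February 2030 is 27 March 2030.
The date acceleration becomes effective: counting 10 business days from Wednesday, 27 March 2030 (Mar 28, Mar 29, Apr 1, Apr 2, Apr 3, Apr 4, Apr 5, Apr 8, Apr 9, Apr 10, skipping weekends) reaches Wednesday, 10 April 2030.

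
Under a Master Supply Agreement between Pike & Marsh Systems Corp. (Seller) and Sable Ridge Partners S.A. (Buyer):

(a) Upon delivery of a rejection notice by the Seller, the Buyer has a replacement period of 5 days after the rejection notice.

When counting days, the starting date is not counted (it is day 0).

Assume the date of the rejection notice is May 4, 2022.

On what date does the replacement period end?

Adding 5 calendar days to May 4, 2022 gives May 9, 2022, which is the last day of the replacement period.

May 9, 2022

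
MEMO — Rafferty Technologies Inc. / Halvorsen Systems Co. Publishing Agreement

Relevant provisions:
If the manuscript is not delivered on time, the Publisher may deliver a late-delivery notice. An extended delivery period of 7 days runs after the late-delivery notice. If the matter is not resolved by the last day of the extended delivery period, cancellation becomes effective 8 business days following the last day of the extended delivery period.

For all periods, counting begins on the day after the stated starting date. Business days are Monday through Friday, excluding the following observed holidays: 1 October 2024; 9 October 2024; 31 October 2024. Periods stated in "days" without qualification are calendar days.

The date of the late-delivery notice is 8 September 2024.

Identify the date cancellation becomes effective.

25 September 2024

The last day of the extended delivery period: 8 September 2024 + 7 days = 15 September 2024.
From Sunday, 15 September 2024, 8 business days (Sep 16, Sep 17, Sep 18, Sep 19, Sep 20, Sep 23, Sep 24, Sep 25, skipping weekends) brings us to Wednesday, 25 September 2024, which is the date cancellation becomes effective.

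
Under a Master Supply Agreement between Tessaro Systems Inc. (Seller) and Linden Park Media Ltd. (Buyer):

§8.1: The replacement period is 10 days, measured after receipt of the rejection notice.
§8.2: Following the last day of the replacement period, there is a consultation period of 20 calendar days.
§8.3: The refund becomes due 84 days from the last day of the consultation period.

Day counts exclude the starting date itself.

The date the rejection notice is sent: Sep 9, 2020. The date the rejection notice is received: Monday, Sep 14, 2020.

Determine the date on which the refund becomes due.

The last day of the replacement period: 10 calendar days after Sep 14, 2020 is Sep 24, 2020.
The last day of the consultation period: Sep 24, 2020 + 20 days = Oct 14, 2020.
The date on which the refund becomes due: Oct 14, 2020 + 84 days = Jan 6, 2021.

Jan 6, 2021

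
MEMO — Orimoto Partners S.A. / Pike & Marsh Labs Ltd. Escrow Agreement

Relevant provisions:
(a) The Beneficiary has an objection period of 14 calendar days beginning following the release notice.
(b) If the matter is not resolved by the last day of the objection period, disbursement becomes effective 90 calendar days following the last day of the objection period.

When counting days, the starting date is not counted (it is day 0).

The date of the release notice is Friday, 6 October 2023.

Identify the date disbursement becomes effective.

18 January 2024

Adding 14 calendar days to 6 October 2023 gives 20 October 2023, which is the last day of the objection period.
Adding 90 calendar days to 20 October 2023 gives 18 January 2024, which is the date disbursement becomes effective.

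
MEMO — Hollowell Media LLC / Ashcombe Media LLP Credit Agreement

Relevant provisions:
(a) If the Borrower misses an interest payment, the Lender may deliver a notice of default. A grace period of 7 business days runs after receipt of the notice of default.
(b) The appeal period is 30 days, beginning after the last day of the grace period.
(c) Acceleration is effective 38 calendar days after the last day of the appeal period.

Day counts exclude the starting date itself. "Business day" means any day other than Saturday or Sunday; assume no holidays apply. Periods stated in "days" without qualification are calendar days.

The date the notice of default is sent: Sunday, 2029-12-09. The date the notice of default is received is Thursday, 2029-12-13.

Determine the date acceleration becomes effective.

2030-03-02

From Thursday, 2029-12-13, 7 business days (Dec 14, Dec 17, Dec 18, Dec 19, Dec 20, Dec 21, Dec 24, skipping weekends) brings us to Monday, 2029-12-24, which is the last day of the grace period.
Adding 30 calendar days to 2029-12-24 gives 2030-01-23, which is the last day of the appeal period.
The date acceleration becomes effective: 2030-01-23 + 38 days = 2030-03-02.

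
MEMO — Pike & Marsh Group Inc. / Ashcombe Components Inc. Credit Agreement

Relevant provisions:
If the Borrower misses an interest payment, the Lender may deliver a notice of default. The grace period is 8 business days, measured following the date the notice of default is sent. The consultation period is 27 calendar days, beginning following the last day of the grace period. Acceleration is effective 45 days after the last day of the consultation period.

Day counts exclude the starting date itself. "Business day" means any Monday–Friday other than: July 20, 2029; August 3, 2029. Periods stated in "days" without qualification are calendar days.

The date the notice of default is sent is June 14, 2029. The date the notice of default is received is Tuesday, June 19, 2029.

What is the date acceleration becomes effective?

The last day of the grace period: 8 business days after Thursday, June 14, 2029, skipping weekends — Jun 15, Jun 18, Jun 19, Jun 20, Jun 21, Jun 22, Jun 25, Jun 26 — lands on Tuesday, June 26, 2029.
The last day of the consultation period: June 26, 2029 + 27 days = July 23, 2029.
The date acceleration becomes effective: 45 calendar days after July 23, 2029 is September 6, 2029.

September 6, 2029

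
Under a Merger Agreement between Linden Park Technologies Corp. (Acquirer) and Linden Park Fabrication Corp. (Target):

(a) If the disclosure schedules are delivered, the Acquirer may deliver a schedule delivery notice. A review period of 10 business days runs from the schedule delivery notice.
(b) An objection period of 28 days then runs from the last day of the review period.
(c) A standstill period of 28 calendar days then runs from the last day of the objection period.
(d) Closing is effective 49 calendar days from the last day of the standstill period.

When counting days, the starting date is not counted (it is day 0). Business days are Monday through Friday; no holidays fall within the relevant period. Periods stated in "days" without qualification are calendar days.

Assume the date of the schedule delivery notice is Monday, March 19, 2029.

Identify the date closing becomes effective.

July 16, 2029

The last day of the review period: 10 business days after Monday, March 19, 2029, skipping weekends — Mar 20, Mar 21, Mar 22, Mar 23, Mar 26, Mar 27, Mar 28, Mar 29, Mar 30, Apr 2 — lands on Monday, April 2, 2029.
The last day of the objection period: April 2, 2029 + 28 days = April 30, 2029.
The last day of the standstill period: 28 calendar days after April 30, 2029 is May 28, 2029.
Adding 49 calendar days to May 28, 2029 gives July 16, 2029, which is the date closing becomes effective.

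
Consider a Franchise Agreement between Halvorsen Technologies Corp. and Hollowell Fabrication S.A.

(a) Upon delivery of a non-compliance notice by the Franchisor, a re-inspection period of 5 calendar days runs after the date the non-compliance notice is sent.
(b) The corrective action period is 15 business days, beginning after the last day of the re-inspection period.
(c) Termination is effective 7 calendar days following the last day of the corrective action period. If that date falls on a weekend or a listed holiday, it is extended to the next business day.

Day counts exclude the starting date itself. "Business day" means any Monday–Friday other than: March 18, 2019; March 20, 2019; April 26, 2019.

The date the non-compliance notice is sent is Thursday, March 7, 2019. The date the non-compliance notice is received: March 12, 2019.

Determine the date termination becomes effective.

The last day of the re-inspection period: March 7, 2019 + 5 days = March 12, 2019.
The last day of the corrective action period: counting 15 business days from Tuesday, March 12, 2019 (Mar 13, Mar 14, Mar 15, Mar 19, …, Apr 2, Apr 3, Apr 4, skipping weekends and the listed holidays on Mar 18, Mar 20) reaches Thursday, April 4, 2019.
Adding 7 calendar days to April 4, 2019 gives April 11, 2019, which is the date termination becomes effective. April 11, 2019 is a Thursday and is not a listed holiday, so no roll-forward applies.

April 11, 2019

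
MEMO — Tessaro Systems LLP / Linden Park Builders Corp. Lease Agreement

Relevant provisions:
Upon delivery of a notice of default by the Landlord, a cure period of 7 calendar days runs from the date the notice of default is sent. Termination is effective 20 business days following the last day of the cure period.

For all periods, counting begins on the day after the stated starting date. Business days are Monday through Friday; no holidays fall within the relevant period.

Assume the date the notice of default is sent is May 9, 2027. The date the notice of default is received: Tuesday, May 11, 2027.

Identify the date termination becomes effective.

June 11, 2027

Adding 7 calendar days to May 9, 2027 gives May 16, 2027, which is the last day of the cure period.
From Sunday, May 16, 2027, 20 business days (May 17, May 18, May 19, May 20, …, Jun 9, Jun 10, Jun 11, skipping weekends) brings us to Friday, June 11, 2027, which is the date termination becomes effective.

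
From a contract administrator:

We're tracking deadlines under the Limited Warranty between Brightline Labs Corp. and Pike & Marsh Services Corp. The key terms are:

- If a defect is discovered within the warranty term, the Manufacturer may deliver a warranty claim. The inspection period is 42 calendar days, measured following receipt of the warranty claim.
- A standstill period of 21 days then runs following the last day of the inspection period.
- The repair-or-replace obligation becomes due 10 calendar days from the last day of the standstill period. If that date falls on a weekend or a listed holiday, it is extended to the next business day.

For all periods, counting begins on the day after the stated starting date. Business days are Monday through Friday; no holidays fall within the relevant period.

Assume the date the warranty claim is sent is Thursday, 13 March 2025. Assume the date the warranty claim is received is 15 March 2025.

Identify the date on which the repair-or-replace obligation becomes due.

27 May 2025

The last day of the inspection period: 42 calendar days after 15 March 2025 is 26 April 2025.
The last day of the standstill period: 21 calendar days after 26 April 2025 is 17 May 2025.
Adding 10 calendar days to 17 May 2025 gives 27 May 2025, which is the date on which the repair-or-replace obligation becomes due. 27 May 2025 is a Tuesday, so no roll-forward applies.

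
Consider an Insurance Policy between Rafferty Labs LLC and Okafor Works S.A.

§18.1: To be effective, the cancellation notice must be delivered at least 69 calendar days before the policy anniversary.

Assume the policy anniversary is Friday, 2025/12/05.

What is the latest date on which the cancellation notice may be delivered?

Counting back 69 calendar days from 2025/12/05 gives 2025/09/27.

2025/09/27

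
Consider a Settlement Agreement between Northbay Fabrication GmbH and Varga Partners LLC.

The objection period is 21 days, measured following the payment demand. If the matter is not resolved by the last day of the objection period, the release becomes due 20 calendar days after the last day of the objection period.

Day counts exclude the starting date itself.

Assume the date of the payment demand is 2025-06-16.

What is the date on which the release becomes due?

2025-07-27

Adding 21 calendar days to 2025-06-16 gives 2025-07-07, which is the last day of the objection period.
The date on which the release becomes due: 20 calendar days after 2025-07-07 is 2025-07-27.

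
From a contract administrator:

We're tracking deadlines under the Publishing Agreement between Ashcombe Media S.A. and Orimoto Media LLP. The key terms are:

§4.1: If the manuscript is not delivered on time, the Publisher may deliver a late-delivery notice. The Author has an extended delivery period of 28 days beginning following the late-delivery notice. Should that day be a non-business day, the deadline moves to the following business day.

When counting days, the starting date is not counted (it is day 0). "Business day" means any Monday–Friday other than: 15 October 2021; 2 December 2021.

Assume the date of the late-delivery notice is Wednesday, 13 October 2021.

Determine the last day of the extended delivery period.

The last day of the extended delivery period: 28 calendar days after 13 October 2021 is 10 November 2021. 10 November 2021 is a Wednesday and is not a listed holiday, so no roll-forward applies.

10 November 2021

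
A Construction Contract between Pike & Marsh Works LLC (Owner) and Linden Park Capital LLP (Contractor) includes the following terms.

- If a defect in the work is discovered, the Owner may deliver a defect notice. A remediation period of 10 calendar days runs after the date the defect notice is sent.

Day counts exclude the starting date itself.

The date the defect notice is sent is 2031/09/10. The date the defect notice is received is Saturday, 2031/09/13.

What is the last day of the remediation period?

2031/09/20

The last day of the remediation period: 10 calendar days after 2031/09/10 is 2031/09/20.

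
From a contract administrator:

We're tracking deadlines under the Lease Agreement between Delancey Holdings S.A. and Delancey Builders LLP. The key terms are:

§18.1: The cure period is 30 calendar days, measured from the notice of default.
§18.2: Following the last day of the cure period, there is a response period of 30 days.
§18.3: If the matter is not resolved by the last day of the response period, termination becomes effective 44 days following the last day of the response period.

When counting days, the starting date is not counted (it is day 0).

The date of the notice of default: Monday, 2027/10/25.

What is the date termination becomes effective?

Adding 30 calendar days to 2027/10/25 gives 2027/11/24, which is the last day of the cure period.
The last day of the response period: 30 calendar days after 2027/11/24 is 2027/12/24.
The date termination becomes effective: 44 calendar days after 2027/12/24 is 2028/02/06.

2028/02/06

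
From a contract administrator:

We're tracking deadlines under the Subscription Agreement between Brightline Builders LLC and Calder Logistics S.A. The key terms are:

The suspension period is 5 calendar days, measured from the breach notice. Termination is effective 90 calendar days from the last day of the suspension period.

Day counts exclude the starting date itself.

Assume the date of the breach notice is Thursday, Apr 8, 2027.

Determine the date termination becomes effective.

Jul 12, 2027

The last day of the suspension period: 5 calendar days after Apr 8, 2027 is Apr 13, 2027.
The date termination becomes effective: 90 calendar days after Apr 13, 2027 is Jul 12, 2027.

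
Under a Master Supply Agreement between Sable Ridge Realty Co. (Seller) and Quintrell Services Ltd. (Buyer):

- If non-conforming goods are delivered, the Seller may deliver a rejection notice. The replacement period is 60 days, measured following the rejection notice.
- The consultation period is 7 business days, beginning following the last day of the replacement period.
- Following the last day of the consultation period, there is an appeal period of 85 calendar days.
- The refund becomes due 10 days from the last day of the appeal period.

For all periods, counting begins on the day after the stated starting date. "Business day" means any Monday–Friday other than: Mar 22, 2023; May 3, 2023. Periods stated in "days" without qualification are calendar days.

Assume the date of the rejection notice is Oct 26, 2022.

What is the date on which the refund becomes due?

Apr 8, 2023

Adding 60 calendar days to Oct 26, 2022 gives Dec 25, 2022, which is the last day of the replacement period.
From Sunday, Dec 25, 2022, 7 business days (Dec 26, Dec 27, Dec 28, Dec 29, Dec 30, Jan 2, Jan 3, skipping weekends) brings us to Tuesday, Jan 3, 2023, which is the last day of the consultation period.
Adding 85 calendar days to Jan 3, 2023 gives Mar 29, 2023, which is the last day of the appeal period.
The date on which the refund becomes due: 10 calendar days after Mar 29, 2023 is Apr 8, 2023.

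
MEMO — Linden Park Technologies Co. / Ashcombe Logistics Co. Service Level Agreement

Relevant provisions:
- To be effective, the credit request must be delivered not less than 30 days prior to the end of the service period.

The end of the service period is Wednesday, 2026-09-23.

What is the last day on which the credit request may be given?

Counting back 30 calendar days from 2026-09-23 gives 2026-08-24.

2026-08-24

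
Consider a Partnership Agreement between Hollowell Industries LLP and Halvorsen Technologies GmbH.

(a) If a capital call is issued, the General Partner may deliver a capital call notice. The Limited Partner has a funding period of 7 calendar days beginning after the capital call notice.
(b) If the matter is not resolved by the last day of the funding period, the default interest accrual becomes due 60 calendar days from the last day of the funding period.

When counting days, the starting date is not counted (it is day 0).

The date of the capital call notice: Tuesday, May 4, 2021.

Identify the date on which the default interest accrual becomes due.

Jul 10, 2021

Adding 7 calendar days to May 4, 2021 gives May 11, 2021, which is the last day of the funding period.
The date on which the default interest accrual becomes due: 60 calendar days after May 11, 2021 is Jul 10, 2021.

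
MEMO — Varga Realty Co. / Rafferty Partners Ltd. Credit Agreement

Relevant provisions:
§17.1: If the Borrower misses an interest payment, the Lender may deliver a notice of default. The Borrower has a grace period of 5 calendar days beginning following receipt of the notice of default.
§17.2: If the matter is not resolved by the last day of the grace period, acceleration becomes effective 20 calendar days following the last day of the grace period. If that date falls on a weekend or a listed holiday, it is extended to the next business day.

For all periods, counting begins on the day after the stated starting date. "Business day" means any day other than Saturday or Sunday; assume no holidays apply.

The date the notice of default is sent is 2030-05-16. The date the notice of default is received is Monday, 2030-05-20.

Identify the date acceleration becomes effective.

Adding 5 calendar days to 2030-05-20 gives 2030-05-25, which is the last day of the grace period.
Adding 20 calendar days to 2030-05-25 gives 2030-06-14, which is the date acceleration becomes effective. 2030-06-14 is a Friday, so no roll-forward applies.

2030-06-14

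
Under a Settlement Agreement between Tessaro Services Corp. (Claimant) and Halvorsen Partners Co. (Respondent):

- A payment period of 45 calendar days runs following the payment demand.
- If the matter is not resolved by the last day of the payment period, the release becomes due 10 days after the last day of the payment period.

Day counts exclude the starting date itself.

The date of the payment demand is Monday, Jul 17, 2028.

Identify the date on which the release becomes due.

Adding 45 calendar days to Jul 17, 2028 gives Aug 31, 2028, which is the last day of the payment period.
The date on which the release becomes due: Aug 31, 2028 + 10 days = Sep 10, 2028.

Sep 10, 2028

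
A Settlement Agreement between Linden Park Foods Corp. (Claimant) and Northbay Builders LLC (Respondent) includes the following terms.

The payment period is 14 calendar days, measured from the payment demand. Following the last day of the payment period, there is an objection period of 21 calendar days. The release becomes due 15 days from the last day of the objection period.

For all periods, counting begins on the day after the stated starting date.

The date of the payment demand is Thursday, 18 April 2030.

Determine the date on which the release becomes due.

7 June 2030

The last day of the payment period: 18 April 2030 + 14 days = 2 May 2030.
The last day of the objection period: 21 calendar days after 2 May 2030 is 23 May 2030.
Adding 15 calendar days to 23 May 2030 gives 7 June 2030, which is the date on which the release becomes due.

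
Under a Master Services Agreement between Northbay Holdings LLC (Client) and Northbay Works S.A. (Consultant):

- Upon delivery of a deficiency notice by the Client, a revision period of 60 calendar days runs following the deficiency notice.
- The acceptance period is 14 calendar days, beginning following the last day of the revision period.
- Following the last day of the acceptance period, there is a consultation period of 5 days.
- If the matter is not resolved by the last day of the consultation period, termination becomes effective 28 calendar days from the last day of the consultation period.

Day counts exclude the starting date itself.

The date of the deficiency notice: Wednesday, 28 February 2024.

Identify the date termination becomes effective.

Adding 60 calendar days to 28 February 2024 gives 28 April 2024, which is the last day of the revision period.
Adding 14 calendar days to 28 April 2024 gives 12 May 2024, which is the last day of the acceptance period.
The last day of the consultation period: 5 calendar days after 12 May 2024 is 17 May 2024.
The date termination becomes effective: 28 calendar days after 17 May 2024 is 14 June 2024.

14 June 2024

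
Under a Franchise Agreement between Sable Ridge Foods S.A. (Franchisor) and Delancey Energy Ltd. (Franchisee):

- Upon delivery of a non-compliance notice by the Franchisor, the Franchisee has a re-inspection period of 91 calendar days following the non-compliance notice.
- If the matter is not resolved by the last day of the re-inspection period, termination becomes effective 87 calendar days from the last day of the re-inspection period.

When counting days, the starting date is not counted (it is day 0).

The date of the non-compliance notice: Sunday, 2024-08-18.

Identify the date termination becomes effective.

Adding 91 calendar days to 2024-08-18 gives 2024-11-17, which is the last day of the re-inspection period.
Adding 87 calendar days to 2024-11-17 gives 2025-02-12, which is the date termination becomes effective.

2025-02-12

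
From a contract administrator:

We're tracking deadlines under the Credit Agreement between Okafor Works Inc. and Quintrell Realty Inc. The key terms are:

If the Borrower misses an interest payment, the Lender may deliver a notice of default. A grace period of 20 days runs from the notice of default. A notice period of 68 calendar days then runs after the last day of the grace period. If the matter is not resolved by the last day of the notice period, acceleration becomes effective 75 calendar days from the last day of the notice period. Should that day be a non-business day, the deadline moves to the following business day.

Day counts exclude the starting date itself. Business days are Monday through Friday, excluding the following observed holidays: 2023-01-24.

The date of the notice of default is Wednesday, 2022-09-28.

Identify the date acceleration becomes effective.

The last day of the grace period: 2022-09-28 + 20 days = 2022-10-18.
The last day of the notice period: 68 calendar days after 2022-10-18 is 2022-12-25.
The date acceleration becomes effective: 2022-12-25 + 75 days = 2023-03-10. 2023-03-10 is a Friday and is not a listed holiday, so no roll-forward applies.

2023-03-10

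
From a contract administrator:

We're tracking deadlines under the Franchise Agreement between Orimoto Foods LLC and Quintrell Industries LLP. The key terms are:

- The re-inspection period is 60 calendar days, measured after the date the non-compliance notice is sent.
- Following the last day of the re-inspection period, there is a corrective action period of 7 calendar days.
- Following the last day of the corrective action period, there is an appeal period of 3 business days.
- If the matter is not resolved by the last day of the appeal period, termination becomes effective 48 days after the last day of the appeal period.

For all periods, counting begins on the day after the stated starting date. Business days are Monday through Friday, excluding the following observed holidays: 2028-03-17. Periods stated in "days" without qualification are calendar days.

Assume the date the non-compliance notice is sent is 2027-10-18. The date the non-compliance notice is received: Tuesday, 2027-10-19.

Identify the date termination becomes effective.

The last day of the re-inspection period: 2027-10-18 + 60 days = 2027-12-17.
Adding 7 calendar days to 2027-12-17 gives 2027-12-24, which is the last day of the corrective action period.
From Friday, 2027-12-24, 3 business days (Dec 27, Dec 28, Dec 29, skipping weekends) brings us to Wednesday, 2027-12-29, which is the last day of the appeal period.
Adding 48 calendar days to 2027-12-29 gives 2028-02-15, which is the date termination becomes effective.

2028-02-15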